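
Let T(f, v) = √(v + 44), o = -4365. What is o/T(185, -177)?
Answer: 4365*I*√133/133 ≈ 378.49*I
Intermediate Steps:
T(f, v) = √(44 + v)
o/T(185, -177) = -4365/√(44 - 177) = -4365*(-I*√133/133) = -(-4365)*I*√133/133 = 4365*I*√133/133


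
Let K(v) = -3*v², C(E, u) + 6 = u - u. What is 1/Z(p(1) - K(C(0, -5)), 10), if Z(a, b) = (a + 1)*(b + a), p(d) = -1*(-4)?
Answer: 1/13786 ≈ 7.2537e-5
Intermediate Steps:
C(E, u) = -6 (C(E, u) = -6 + (u - u) = -6 + 0 = -6)
p(d) = 4
Z(a, b) = (1 + a)*(a + b)
1/Z(p(1) - K(C(0, -5)), 10) = 1/((4 - (-3)*(-6)²) + 10 + (4 - (-3)*(-6)²)² + (4 - (-3)*(-6)²)*10) = 1/((4 - (-3)*36) + 10 + (4 - (-3)*36)² + (4 - (-3)*36)*10) = 1/((4 - 1*(-108)) + 10 + (4 - 1*(-108))² + (4 - 1*(-108))*10) = 1/((4 + 108) + 10 + (4 + 108)² + (4 + 108)*10) = 1/(112 + 10 + 112² + 112*10) = 1/(112 + 10 + 12544 + 1120) = 1/13786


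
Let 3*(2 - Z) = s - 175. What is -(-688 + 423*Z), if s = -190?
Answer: -51623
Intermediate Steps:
Z = 371/3 (Z = 2 - (-190 - 175)/3 = 2 - 1/3*(-365) = 2 + 365/3 = 371/3 ≈ 123.67)
-(-688 + 423*Z) = -(-688 + 423*(371/3)) = -(-688 + 52311) = -1*51623 = -51623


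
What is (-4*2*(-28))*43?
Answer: 9632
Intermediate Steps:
(-4*2*(-28))*43 = -8*(-28)*43 = 224*43 = 9632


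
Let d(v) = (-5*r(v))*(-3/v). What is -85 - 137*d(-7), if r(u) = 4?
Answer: 7625/7 ≈ 1089.3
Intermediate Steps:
d(v) = 60/v (d(v) = (-5*4)*(-3/v) = -(-60)/v = 60/v)
-85 - 137*d(-7) = -85 - 8220/(-7) = -85 - 8220*(-1)/7 = -85 - 137*(-60/7) = -85 + 8220/7 = 7625/7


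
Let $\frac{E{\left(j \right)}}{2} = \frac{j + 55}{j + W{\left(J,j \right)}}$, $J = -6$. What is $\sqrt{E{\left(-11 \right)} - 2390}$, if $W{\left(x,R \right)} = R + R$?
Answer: $\frac{i \sqrt{21534}}{3} \approx 48.915 i$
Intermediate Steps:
$W{\left(x,R \right)} = 2 R$
$E{\left(j \right)} = \frac{2 \left(55 + j\right)}{3 j}$ ($E{\left(j \right)} = 2 \frac{j + 55}{j + 2 j} = 2 \frac{55 + j}{3 j} = \frac{2 \left(55 + j\right)}{3 j}$)
$\sqrt{E{\left(-11 \right)} - 2390} = \sqrt{\frac{2 \left(55 - 11\right)}{3 \left(-11\right)} - 2390} = \sqrt{\frac{2}{3} \left(- \frac{1}{11}\right) 44 - 2390} = \sqrt{- \frac{8}{3} - 2390} = \sqrt{- \frac{7178}{3}} = \frac{i \sqrt{21534}}{3}$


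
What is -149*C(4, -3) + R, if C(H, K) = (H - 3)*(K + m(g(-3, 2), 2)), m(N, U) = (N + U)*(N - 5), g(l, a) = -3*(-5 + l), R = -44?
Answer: -73203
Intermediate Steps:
g(l, a) = 15 - 3*l
m(N, U) = (-5 + N)*(N + U) (m(N, U) = (N + U)*(-5 + N) = (-5 + N)*(N + U))
C(H, K) = (-3 + H)*(494 + K) (C(H, K) = (H - 3)*(K + ((15 - 3*(-3))**2 - 5*(15 - 3*(-3)) - 5*2 + (15 - 3*(-3))*2)) = (-3 + H)*(K + ((15 + 9)**2 - 5*(15 + 9) - 10 + (15 + 9)*2)) = (-3 + H)*(K + (24**2 - 5*24 - 10 + 24*2)) = (-3 + H)*(K + (576 - 120 - 10 + 48)) = (-3 + H)*(K + 494) = (-3 + H)*(494 + K))
-149*C(4, -3) + R = -149*(-1482 - 3*(-3) + 494*4 + 4*(-3)) - 44 = -149*(-1482 + 9 + 1976 - 12) - 44 = -149*491 - 44 = -73159 - 44 = -73203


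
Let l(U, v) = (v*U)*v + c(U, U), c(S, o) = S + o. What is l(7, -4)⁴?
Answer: 252047376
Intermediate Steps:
l(U, v) = 2*U + U*v² (l(U, v) = (v*U)*v + (U + U) = (U*v)*v + 2*U = U*v² + 2*U = 2*U + U*v²)
l(7, -4)⁴ = (7*(2 + (-4)²))⁴ = (7*(2 + 16))⁴ = (7*18)⁴ = 126⁴ = 252047376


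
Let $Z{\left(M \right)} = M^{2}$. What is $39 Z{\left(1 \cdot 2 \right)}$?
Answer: $156$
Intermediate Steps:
$39 Z{\left(1 \cdot 2 \right)} = 39 \left(1 \cdot 2\right)^{2} = 39 \cdot 2^{2} = 39 \cdot 4 = 156$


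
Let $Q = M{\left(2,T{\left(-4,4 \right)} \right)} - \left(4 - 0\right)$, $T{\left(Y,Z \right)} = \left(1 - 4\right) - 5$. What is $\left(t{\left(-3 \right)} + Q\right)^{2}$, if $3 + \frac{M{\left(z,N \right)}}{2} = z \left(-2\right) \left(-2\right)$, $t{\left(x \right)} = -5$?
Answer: $1$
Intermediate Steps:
$T{\left(Y,Z \right)} = -8$ ($T{\left(Y,Z \right)} = -3 - 5 = -8$)
$M{\left(z,N \right)} = -6 + 8 z$ ($M{\left(z,N \right)} = -6 + 2 z \left(-2\right) \left(-2\right) = -6 + 2 - 2 z \left(-2\right) = -6 + 2 \cdot 4 z = -6 + 8 z$)
$Q = 6$ ($Q = \left(-6 + 8 \cdot 2\right) - \left(4 - 0\right) = \left(-6 + 16\right) - \left(4 + 0\right) = 10 - 4 = 6$)
$\left(t{\left(-3 \right)} + Q\right)^{2} = \left(-5 + 6\right)^{2} = 1^{2} = 1$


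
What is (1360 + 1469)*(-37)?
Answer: -104673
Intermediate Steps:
(1360 + 1469)*(-37) = 2829*(-37) = -104673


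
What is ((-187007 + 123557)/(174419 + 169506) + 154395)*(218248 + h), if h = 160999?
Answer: 805524222123819/13757 ≈ 5.8554e+10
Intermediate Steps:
((-187007 + 123557)/(174419 + 169506) + 154395)*(218248 + h) = ((-187007 + 123557)/(174419 + 169506) + 154395)*(218248 + 160999) = (-63450/343925 + 154395)*379247 = (-63450*1/343925 + 154395)*379247 = (-2538/13757 + 154395)*379247 = (2124009477/13757)*379247 = 805524222123819/13757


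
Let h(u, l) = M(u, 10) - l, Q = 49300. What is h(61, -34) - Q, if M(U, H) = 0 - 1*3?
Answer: -49269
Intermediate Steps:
M(U, H) = -3 (M(U, H) = 0 - 3 = -3)
h(u, l) = -3 - l
h(61, -34) - Q = (-3 - 1*(-34)) - 1*49300 = (-3 + 34) - 49300 = 31 - 49300 = -49269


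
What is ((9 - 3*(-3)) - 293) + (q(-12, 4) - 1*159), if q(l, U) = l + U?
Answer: -442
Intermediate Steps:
q(l, U) = U + l
((9 - 3*(-3)) - 293) + (q(-12, 4) - 1*159) = ((9 - 3*(-3)) - 293) + ((4 - 12) - 1*159) = ((9 + 9) - 293) + (-8 - 159) = (18 - 293) - 167 = -275 - 167 = -442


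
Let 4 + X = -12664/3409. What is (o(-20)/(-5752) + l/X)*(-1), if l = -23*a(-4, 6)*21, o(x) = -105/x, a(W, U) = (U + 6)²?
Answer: -1363814983461/151277600 ≈ -9015.3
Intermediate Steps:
a(W, U) = (6 + U)²
l = -69552 (l = -23*(6 + 6)²*21 = -23*12²*21 = -23*144*21 = -3312*21 = -69552)
X = -26300/3409 (X = -4 - 12664/3409 = -26300/3409 ≈ -7.7149)
(o(-20)/(-5752) + l/X)*(-1) = (-105/(-20)/(-5752) - 69552/(-26300/3409))*(-1) = (-105*(-1/20)*(-1/5752) - 69552*(-3409/26300))*(-1) = ((21/4)*(-1/5752) + 59275692/6575)*(-1) = (-21/23008 + 59275692/6575)*(-1) = (1363814983461/151277600)*(-1) = -1363814983461/151277600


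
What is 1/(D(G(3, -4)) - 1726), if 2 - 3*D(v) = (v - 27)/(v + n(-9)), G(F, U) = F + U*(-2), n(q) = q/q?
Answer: -9/15524 ≈ -0.00057975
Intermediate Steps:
n(q) = 1
G(F, U) = F - 2*U
D(v) = 2/3 - (-27 + v)/(3*(1 + v)) (D(v) = 2/3 - (v - 27)/(3*(v + 1)) = 2/3 - (-27 + v)/(3*(1 + v)))
1/(D(G(3, -4)) - 1726) = 1/((29 + (3 - 2*(-4)))/(3*(1 + (3 - 2*(-4)))) - 1726) = 1/((29 + (3 + 8))/(3*(1 + (3 + 8))) - 1726) = 1/((29 + 11)/(3*(1 + 11)) - 1726) = 1/((1/3)*40/12 - 1726) = 1/((1/3)*(1/12)*40 - 1726) = 1/(10/9 - 1726) = 1/(-15524/9) = -9/15524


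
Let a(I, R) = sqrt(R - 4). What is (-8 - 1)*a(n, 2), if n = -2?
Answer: -9*I*sqrt(2) ≈ -12.728*I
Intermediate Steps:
a(I, R) = sqrt(-4 + R)
(-8 - 1)*a(n, 2) = (-8 - 1)*sqrt(-4 + 2) = -9*I*sqrt(2)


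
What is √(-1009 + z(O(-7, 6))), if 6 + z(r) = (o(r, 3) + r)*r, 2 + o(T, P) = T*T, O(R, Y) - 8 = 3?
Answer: √415 ≈ 20.372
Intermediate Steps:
O(R, Y) = 11 (O(R, Y) = 8 + 3 = 11)
o(T, P) = -2 + T² (o(T, P) = -2 + T*T = -2 + T²)
z(r) = -6 + r*(-2 + r + r²) (z(r) = -6 + ((-2 + r²) + r)*r = -6 + (-2 + r + r²)*r = -6 + r*(-2 + r + r²))
√(-1009 + z(O(-7, 6))) = √(-1009 + (-6 + 11² + 11*(-2 + 11²))) = √(-1009 + (-6 + 121 + 11*(-2 + 121))) = √(-1009 + (-6 + 121 + 11*119)) = √(-1009 + (-6 + 121 + 1309)) = √(-1009 + 1424) = √415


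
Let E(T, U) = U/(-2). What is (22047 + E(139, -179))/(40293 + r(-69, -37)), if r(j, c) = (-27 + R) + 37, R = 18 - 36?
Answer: 44273/80570 ≈ 0.54950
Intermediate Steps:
R = -18
r(j, c) = -8 (r(j, c) = (-27 - 18) + 37 = -45 + 37 = -8)
E(T, U) = -U/2 (E(T, U) = U*(-1/2) = -U/2)
(22047 + E(139, -179))/(40293 + r(-69, -37)) = (22047 - 1/2*(-179))/(40293 - 8) = (22047 + 179/2)/40285 = (44273/2)*(1/40285) = 44273/80570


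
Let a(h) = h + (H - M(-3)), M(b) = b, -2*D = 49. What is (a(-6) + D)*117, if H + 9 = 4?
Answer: -7605/2 ≈ -3802.5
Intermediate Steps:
H = -5 (H = -9 + 4 = -5)
D = -49/2 (D = -½*49 = -49/2 ≈ -24.500)
a(h) = -2 + h (a(h) = h + (-5 - 1*(-3)) = h + (-5 + 3) = h - 2 = -2 + h)
(a(-6) + D)*117 = ((-2 - 6) - 49/2)*117 = (-8 - 49/2)*117 = -65/2*117 = -7605/2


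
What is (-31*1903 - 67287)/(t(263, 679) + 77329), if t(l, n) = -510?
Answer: -126280/76819 ≈ -1.6439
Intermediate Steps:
(-31*1903 - 67287)/(t(263, 679) + 77329) = (-31*1903 - 67287)/(-510 + 77329) = (-58993 - 67287)/76819 = -126280*1/76819 = -126280/76819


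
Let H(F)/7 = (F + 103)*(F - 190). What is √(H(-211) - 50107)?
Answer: √253049 ≈ 503.04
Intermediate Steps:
H(F) = 7*(-190 + F)*(103 + F) (H(F) = 7*((F + 103)*(F - 190)) = 7*((103 + F)*(-190 + F)) = 7*((-190 + F)*(103 + F)) = 7*(-190 + F)*(103 + F))
√(H(-211) - 50107) = √((-136990 - 609*(-211) + 7*(-211)²) - 50107) = √((-136990 + 128499 + 7*44521) - 50107) = √((-136990 + 128499 + 311647) - 50107) = √(303156 - 50107) = √253049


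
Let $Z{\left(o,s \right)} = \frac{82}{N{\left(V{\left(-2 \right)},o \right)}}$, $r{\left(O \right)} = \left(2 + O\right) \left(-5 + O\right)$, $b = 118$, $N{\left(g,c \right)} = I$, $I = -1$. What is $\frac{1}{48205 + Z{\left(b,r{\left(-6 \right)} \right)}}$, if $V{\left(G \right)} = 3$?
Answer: $\frac{1}{48123} \approx 2.078 \cdot 10^{-5}$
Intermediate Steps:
$N{\left(g,c \right)} = -1$
$r{\left(O \right)} = \left(-5 + O\right) \left(2 + O\right)$
$Z{\left(o,s \right)} = -82$ ($Z{\left(o,s \right)} = \frac{82}{-1} = 82 \left(-1\right) = -82$)
$\frac{1}{48205 + Z{\left(b,r{\left(-6 \right)} \right)}} = \frac{1}{48205 - 82} = \frac{1}{48123}$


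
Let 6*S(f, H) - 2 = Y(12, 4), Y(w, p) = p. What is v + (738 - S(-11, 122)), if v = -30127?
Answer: -29390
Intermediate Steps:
S(f, H) = 1 (S(f, H) = ⅓ + (⅙)*4 = ⅓ + ⅔ = 1)
v + (738 - S(-11, 122)) = -30127 + (738 - 1*1) = -30127 + (738 - 1) = -30127 + 737 = -29390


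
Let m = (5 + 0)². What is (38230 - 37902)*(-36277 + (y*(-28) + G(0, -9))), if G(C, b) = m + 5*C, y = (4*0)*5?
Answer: -11890656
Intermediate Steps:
m = 25 (m = 5² = 25)
y = 0 (y = 0*5 = 0)
G(C, b) = 25 + 5*C
(38230 - 37902)*(-36277 + (y*(-28) + G(0, -9))) = (38230 - 37902)*(-36277 + (0*(-28) + (25 + 5*0))) = 328*(-36277 + (0 + (25 + 0))) = 328*(-36277 + (0 + 25)) = 328*(-36277 + 25) = 328*(-36252) = -11890656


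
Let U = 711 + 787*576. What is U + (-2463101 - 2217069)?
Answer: -4226147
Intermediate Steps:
U = 454023 (U = 711 + 453312 = 454023)
U + (-2463101 - 2217069) = 454023 + (-2463101 - 2217069) = 454023 - 4680170 = -4226147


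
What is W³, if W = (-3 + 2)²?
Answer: 1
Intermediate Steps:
W = 1 (W = (-1)² = 1)
W³ = 1³ = 1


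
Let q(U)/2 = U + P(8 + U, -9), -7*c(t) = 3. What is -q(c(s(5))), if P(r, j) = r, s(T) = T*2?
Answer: -100/7 ≈ -14.286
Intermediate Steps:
s(T) = 2*T
c(t) = -3/7 (c(t) = -⅐*3 = -3/7)
q(U) = 16 + 4*U (q(U) = 2*(U + (8 + U)) = 2*(8 + 2*U) = 16 + 4*U)
-q(c(s(5))) = -(16 + 4*(-3/7)) = -(16 - 12/7) = -1*100/7 = -100/7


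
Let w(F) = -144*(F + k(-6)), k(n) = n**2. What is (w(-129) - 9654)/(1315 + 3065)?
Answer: 623/730 ≈ 0.85343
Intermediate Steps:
w(F) = -5184 - 144*F (w(F) = -144*(F + (-6)**2) = -144*(F + 36) = -144*(36 + F) = -5184 - 144*F)
(w(-129) - 9654)/(1315 + 3065) = ((-5184 - 144*(-129)) - 9654)/(1315 + 3065) = ((-5184 + 18576) - 9654)/4380 = (13392 - 9654)*(1/4380) = 3738*(1/4380) = 623/730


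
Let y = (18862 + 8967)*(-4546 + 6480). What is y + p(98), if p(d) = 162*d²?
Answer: 55377134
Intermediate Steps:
y = 53821286 (y = 27829*1934 = 53821286)
y + p(98) = 53821286 + 162*98² = 53821286 + 162*9604 = 53821286 + 1555848 = 55377134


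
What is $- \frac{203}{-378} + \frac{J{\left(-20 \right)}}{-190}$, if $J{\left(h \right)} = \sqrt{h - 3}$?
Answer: $\frac{29}{54} - \frac{i \sqrt{23}}{190} \approx 0.53704 - 0.025241 i$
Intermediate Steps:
$J{\left(h \right)} = \sqrt{-3 + h}$
$- \frac{203}{-378} + \frac{J{\left(-20 \right)}}{-190} = - \frac{203}{-378} + \frac{\sqrt{-3 - 20}}{-190} = \left(-203\right) \left(- \frac{1}{378}\right) + \sqrt{-23} \left(- \frac{1}{190}\right) = \frac{29}{54} + i \sqrt{23} \left(- \frac{1}{190}\right) = \frac{29}{54} - \frac{i \sqrt{23}}{190}$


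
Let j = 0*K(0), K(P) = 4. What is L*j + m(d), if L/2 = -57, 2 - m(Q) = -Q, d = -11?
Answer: -9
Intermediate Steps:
m(Q) = 2 + Q (m(Q) = 2 - (-1)*Q = 2 + Q)
L = -114 (L = 2*(-57) = -114)
j = 0 (j = 0*4 = 0)
L*j + m(d) = -114*0 + (2 - 11) = 0 - 9 = -9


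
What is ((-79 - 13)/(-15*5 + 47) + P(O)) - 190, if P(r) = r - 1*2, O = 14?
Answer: -1223/7 ≈ -174.71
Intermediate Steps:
P(r) = -2 + r (P(r) = r - 2 = -2 + r)
((-79 - 13)/(-15*5 + 47) + P(O)) - 190 = ((-79 - 13)/(-15*5 + 47) + (-2 + 14)) - 190 = (-92/(-75 + 47) + 12) - 190 = (-92/(-28) + 12) - 190 = (-92*(-1/28) + 12) - 190 = (23/7 + 12) - 190 = 107/7 - 190 = -1223/7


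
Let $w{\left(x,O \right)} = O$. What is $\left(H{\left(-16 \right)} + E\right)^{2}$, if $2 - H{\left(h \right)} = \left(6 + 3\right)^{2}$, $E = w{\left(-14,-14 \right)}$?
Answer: $8649$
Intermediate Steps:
$E = -14$
$H{\left(h \right)} = -79$ ($H{\left(h \right)} = 2 - \left(6 + 3\right)^{2} = 2 - 9^{2} = 2 - 81 = -79$)
$\left(H{\left(-16 \right)} + E\right)^{2} = \left(-79 - 14\right)^{2} = \left(-93\right)^{2} = 8649$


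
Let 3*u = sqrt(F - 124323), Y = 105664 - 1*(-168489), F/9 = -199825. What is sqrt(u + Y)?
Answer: sqrt(2467377 + 6*I*sqrt(480687))/3 ≈ 523.6 + 0.44138*I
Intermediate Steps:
F = -1798425 (F = 9*(-199825) = -1798425)
Y = 274153 (Y = 105664 + 168489 = 274153)
u = 2*I*sqrt(480687)/3 (u = sqrt(-1798425 - 124323)/3 = sqrt(-1922748)/3 = (2*I*sqrt(480687))/3 = 2*I*sqrt(480687)/3 ≈ 462.21*I)
sqrt(u + Y) = sqrt(2*I*sqrt(480687)/3 + 274153) = sqrt(274153 + 2*I*sqrt(480687)/3)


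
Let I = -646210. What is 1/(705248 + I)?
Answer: 1/59038 ≈ 1.6938e-5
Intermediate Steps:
1/(705248 + I) = 1/(705248 - 646210) = 1/59038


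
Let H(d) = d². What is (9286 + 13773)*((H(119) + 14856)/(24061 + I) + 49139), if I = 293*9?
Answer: 30252071477301/26698 ≈ 1.1331e+9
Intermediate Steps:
I = 2637
(9286 + 13773)*((H(119) + 14856)/(24061 + I) + 49139) = (9286 + 13773)*((119² + 14856)/(24061 + 2637) + 49139) = 23059*((14161 + 14856)/26698 + 49139) = 23059*(29017*(1/26698) + 49139) = 23059*(29017/26698 + 49139) = 23059*(1311942039/26698) = 30252071477301/26698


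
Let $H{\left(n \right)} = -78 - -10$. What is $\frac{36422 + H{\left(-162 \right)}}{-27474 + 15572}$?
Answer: $- \frac{18177}{5951} \approx -3.0544$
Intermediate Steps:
$H{\left(n \right)} = -68$ ($H{\left(n \right)} = -78 + 10 = -68$)
$\frac{36422 + H{\left(-162 \right)}}{-27474 + 15572} = \frac{36422 - 68}{-27474 + 15572} = \frac{36354}{-11902} = 36354 \left(- \frac{1}{11902}\right) = - \frac{18177}{5951}$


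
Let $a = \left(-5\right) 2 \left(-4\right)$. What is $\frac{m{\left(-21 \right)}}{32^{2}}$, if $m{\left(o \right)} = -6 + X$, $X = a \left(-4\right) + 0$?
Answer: $- \frac{83}{512} \approx -0.16211$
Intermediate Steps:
$a = 40$ ($a = \left(-10\right) \left(-4\right) = 40$)
$X = -160$ ($X = 40 \left(-4\right) + 0 = -160 + 0 = -160$)
$m{\left(o \right)} = -166$ ($m{\left(o \right)} = -6 - 160 = -166$)
$\frac{m{\left(-21 \right)}}{32^{2}} = - \frac{166}{32^{2}} = - \frac{166}{1024} = \left(-166\right) \frac{1}{1024} = - \frac{83}{512}$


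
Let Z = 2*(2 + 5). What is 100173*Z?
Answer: 1402422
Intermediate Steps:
Z = 14 (Z = 2*7 = 14)
100173*Z = 100173*14 = 1402422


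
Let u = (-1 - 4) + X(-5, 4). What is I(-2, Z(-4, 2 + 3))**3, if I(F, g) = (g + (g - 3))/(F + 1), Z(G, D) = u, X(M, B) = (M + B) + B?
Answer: 343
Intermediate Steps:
X(M, B) = M + 2*B (X(M, B) = (B + M) + B = M + 2*B)
u = -2 (u = (-1 - 4) + (-5 + 2*4) = -5 + (-5 + 8) = -5 + 3 = -2)
Z(G, D) = -2
I(F, g) = (-3 + 2*g)/(1 + F) (I(F, g) = (g + (-3 + g))/(1 + F) = (-3 + 2*g)/(1 + F))
I(-2, Z(-4, 2 + 3))**3 = ((-3 + 2*(-2))/(1 - 2))**3 = ((-3 - 4)/(-1))**3 = (-1*(-7))**3 = 7**3 = 343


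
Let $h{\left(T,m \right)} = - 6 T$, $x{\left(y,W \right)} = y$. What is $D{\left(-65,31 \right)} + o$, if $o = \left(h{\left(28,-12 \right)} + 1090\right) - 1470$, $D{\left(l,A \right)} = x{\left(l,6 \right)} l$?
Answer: $3677$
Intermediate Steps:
$D{\left(l,A \right)} = l^{2}$ ($D{\left(l,A \right)} = l l = l^{2}$)
$o = -548$ ($o = \left(\left(-6\right) 28 + 1090\right) - 1470 = \left(-168 + 1090\right) - 1470 = 922 - 1470 = -548$)
$D{\left(-65,31 \right)} + o = \left(-65\right)^{2} - 548 = 4225 - 548 = 3677$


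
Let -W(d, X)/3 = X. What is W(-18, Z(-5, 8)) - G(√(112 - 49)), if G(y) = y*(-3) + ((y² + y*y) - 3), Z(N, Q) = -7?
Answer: -102 + 9*√7 ≈ -78.188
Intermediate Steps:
W(d, X) = -3*X
G(y) = -3 - 3*y + 2*y² (G(y) = -3*y + ((y² + y²) - 3) = -3*y + (2*y² - 3) = -3*y + (-3 + 2*y²) = -3 - 3*y + 2*y²)
W(-18, Z(-5, 8)) - G(√(112 - 49)) = -3*(-7) - (-3 - 3*√(112 - 49) + 2*(√(112 - 49))²) = 21 - (-3 - 9*√7 + 2*(√63)²) = 21 - (-3 - 9*√7 + 2*(3*√7)²) = 21 - (-3 - 9*√7 + 2*63) = 21 - (-3 - 9*√7 + 126) = 21 - (123 - 9*√7) = 21 + (-123 + 9*√7) = -102 + 9*√7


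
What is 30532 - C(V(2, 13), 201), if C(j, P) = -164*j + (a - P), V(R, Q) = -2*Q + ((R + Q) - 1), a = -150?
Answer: 28915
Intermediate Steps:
V(R, Q) = -1 + R - Q (V(R, Q) = -2*Q + ((Q + R) - 1) = -2*Q + (-1 + Q + R) = -1 + R - Q)
C(j, P) = -150 - P - 164*j (C(j, P) = -164*j + (-150 - P) = -150 - P - 164*j)
30532 - C(V(2, 13), 201) = 30532 - (-150 - 1*201 - 164*(-1 + 2 - 1*13)) = 30532 - (-150 - 201 - 164*(-1 + 2 - 13)) = 30532 - (-150 - 201 - 164*(-12)) = 30532 - (-150 - 201 + 1968) = 30532 - 1*1617 = 30532 - 1617 = 28915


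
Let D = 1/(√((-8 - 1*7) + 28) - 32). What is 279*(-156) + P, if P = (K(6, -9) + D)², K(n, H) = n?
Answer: -43524 + (6034 - √13)²/1022121 ≈ -43488.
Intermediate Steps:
D = 1/(-32 + √13) (D = 1/(√((-8 - 7) + 28) - 32) = 1/(√(-15 + 28) - 32) = 1/(√13 - 32) = 1/(-32 + √13) ≈ -0.035218)
P = (6034/1011 - √13/1011)² (P = (6 + (-32/1011 - √13/1011))² = (6034/1011 - √13/1011)² ≈ 35.579)
279*(-156) + P = 279*(-156) + (6034 - √13)²/1022121 = -43524 + (6034 - √13)²/1022121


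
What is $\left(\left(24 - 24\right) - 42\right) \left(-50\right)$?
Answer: $2100$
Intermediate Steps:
$\left(\left(24 - 24\right) - 42\right) \left(-50\right) = \left(0 - 42\right) \left(-50\right) = \left(-42\right) \left(-50\right) = 2100$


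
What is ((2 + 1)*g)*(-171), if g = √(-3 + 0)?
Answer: -513*I*√3 ≈ -888.54*I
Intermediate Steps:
g = I*√3 (g = √(-3) = I*√3 ≈ 1.732*I)
((2 + 1)*g)*(-171) = ((2 + 1)*(I*√3))*(-171) = (3*(I*√3))*(-171) = (3*I*√3)*(-171) = -513*I*√3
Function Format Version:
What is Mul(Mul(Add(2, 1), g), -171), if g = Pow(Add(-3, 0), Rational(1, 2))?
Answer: Mul(-513, I, Pow(3, Rational(1, 2))) ≈ Mul(-888.54, I)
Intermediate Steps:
g = Mul(I, Pow(3, Rational(1, 2))) (g = Pow(-3, Rational(1, 2)) = Mul(I, Pow(3, Rational(1, 2))) ≈ Mul(1.7320, I))
Mul(Mul(Add(2, 1), g), -171) = Mul(Mul(Add(2, 1), Mul(I, Pow(3, Rational(1, 2)))), -171) = Mul(Mul(3, Mul(I, Pow(3, Rational(1, 2)))), -171) = Mul(Mul(3, I, Pow(3, Rational(1, 2))), -171) = Mul(-513, I, Pow(3, Rational(1, 2)))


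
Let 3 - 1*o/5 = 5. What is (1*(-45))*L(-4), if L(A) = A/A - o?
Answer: -495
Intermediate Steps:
o = -10 (o = 15 - 5*5 = 15 - 25 = -10)
L(A) = 11 (L(A) = A/A - 1*(-10) = 1 + 10 = 11)
(1*(-45))*L(-4) = (1*(-45))*11 = -45*11 = -495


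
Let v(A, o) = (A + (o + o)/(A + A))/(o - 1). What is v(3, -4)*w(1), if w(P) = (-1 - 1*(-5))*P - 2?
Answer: -⅔ ≈ -0.66667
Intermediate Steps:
w(P) = -2 + 4*P (w(P) = (-1 + 5)*P - 2 = 4*P - 2 = -2 + 4*P)
v(A, o) = (A + o/A)/(-1 + o) (v(A, o) = (A + (2*o)/((2*A)))/(-1 + o) = (A + (2*o)*(1/(2*A)))/(-1 + o) = (A + o/A)/(-1 + o))
v(3, -4)*w(1) = ((-4 + 3²)/(3*(-1 - 4)))*(-2 + 4*1) = ((⅓)*(-4 + 9)/(-5))*(-2 + 4) = ((⅓)*(-⅕)*5)*2 = -⅓*2 = -⅔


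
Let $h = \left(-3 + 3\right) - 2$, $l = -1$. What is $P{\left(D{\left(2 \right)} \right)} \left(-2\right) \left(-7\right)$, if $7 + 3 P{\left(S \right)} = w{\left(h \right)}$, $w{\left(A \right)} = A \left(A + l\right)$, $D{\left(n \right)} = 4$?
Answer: $- \frac{14}{3} \approx -4.6667$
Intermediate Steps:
$h = -2$ ($h = 0 - 2 = -2$)
$w{\left(A \right)} = A \left(-1 + A\right)$ ($w{\left(A \right)} = A \left(A - 1\right) = A \left(-1 + A\right)$)
$P{\left(S \right)} = - \frac{1}{3}$ ($P{\left(S \right)} = - \frac{7}{3} + \frac{\left(-2\right) \left(-1 - 2\right)}{3} = - \frac{7}{3} + \frac{\left(-2\right) \left(-3\right)}{3} = - \frac{7}{3} + \frac{1}{3} \cdot 6 = - \frac{7}{3} + 2 = - \frac{1}{3}$)
$P{\left(D{\left(2 \right)} \right)} \left(-2\right) \left(-7\right) = \left(- \frac{1}{3}\right) \left(-2\right) \left(-7\right) = \frac{2}{3} \left(-7\right) = - \frac{14}{3}$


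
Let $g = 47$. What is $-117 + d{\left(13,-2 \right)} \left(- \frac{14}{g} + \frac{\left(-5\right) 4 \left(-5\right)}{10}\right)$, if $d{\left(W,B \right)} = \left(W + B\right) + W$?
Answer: $\frac{5445}{47} \approx 115.85$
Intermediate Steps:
$d{\left(W,B \right)} = B + 2 W$ ($d{\left(W,B \right)} = \left(B + W\right) + W = B + 2 W$)
$-117 + d{\left(13,-2 \right)} \left(- \frac{14}{g} + \frac{\left(-5\right) 4 \left(-5\right)}{10}\right) = -117 + \left(-2 + 2 \cdot 13\right) \left(- \frac{14}{47} + \frac{\left(-5\right) 4 \left(-5\right)}{10}\right) = -117 + \left(-2 + 26\right) \left(\left(-14\right) \frac{1}{47} + \left(-20\right) \left(-5\right) \frac{1}{10}\right) = -117 + 24 \left(- \frac{14}{47} + 100 \cdot \frac{1}{10}\right) = -117 + 24 \left(- \frac{14}{47} + 10\right) = -117 + 24 \cdot \frac{456}{47} = -117 + \frac{10944}{47} = \frac{5445}{47}$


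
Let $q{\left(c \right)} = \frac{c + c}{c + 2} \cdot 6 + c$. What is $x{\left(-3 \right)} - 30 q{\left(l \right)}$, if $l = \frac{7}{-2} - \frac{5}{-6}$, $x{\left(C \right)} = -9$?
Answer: $-1369$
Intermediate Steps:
$l = - \frac{8}{3}$ ($l = 7 \left(- \frac{1}{2}\right) - - \frac{5}{6} = - \frac{7}{2} + \frac{5}{6} = - \frac{8}{3} \approx -2.6667$)
$q{\left(c \right)} = c + \frac{12 c}{2 + c}$ ($q{\left(c \right)} = \frac{2 c}{2 + c} 6 + c = \frac{12 c}{2 + c} + c = c + \frac{12 c}{2 + c}$)
$x{\left(-3 \right)} - 30 q{\left(l \right)} = -9 - 30 \left(- \frac{8 \left(14 - \frac{8}{3}\right)}{3 \left(2 - \frac{8}{3}\right)}\right) = -9 - 30 \left(\left(- \frac{8}{3}\right) \frac{1}{- \frac{2}{3}} \cdot \frac{34}{3}\right) = -9 - 30 \left(\left(- \frac{8}{3}\right) \left(- \frac{3}{2}\right) \frac{34}{3}\right) = -9 - 1360 = -1369$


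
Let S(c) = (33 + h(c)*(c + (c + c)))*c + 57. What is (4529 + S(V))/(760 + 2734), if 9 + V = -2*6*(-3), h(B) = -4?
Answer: -3271/3494 ≈ -0.93618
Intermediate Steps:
V = 27 (V = -9 - 2*6*(-3) = -9 - 12*(-3) = -9 + 36 = 27)
S(c) = 57 + c*(33 - 12*c) (S(c) = (33 - 4*(c + (c + c)))*c + 57 = (33 - 4*(c + 2*c))*c + 57 = (33 - 12*c)*c + 57 = c*(33 - 12*c) + 57 = 57 + c*(33 - 12*c))
(4529 + S(V))/(760 + 2734) = (4529 + (57 - 12*27**2 + 33*27))/(760 + 2734) = (4529 + (57 - 12*729 + 891))/3494 = (4529 + (57 - 8748 + 891))*(1/3494) = (4529 - 7800)*(1/3494) = -3271*1/3494 = -3271/3494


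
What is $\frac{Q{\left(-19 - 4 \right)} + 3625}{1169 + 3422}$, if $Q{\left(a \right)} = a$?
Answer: $\frac{3602}{4591} \approx 0.78458$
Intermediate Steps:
$\frac{Q{\left(-19 - 4 \right)} + 3625}{1169 + 3422} = \frac{\left(-19 - 4\right) + 3625}{1169 + 3422} = \frac{\left(-19 - 4\right) + 3625}{4591} = \left(-23 + 3625\right) \frac{1}{4591} = 3602 \cdot \frac{1}{4591} = \frac{3602}{4591}$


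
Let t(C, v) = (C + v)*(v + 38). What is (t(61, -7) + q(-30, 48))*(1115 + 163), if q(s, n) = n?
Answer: 2200716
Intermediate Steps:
t(C, v) = (38 + v)*(C + v) (t(C, v) = (C + v)*(38 + v) = (38 + v)*(C + v))
(t(61, -7) + q(-30, 48))*(1115 + 163) = (((-7)**2 + 38*61 + 38*(-7) + 61*(-7)) + 48)*(1115 + 163) = ((49 + 2318 - 266 - 427) + 48)*1278 = (1674 + 48)*1278 = 1722*1278 = 2200716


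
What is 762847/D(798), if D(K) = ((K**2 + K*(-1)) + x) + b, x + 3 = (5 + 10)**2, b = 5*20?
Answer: 762847/636328 ≈ 1.1988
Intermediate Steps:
b = 100
x = 222 (x = -3 + (5 + 10)**2 = -3 + 15**2 = -3 + 225 = 222)
D(K) = 322 + K**2 - K (D(K) = ((K**2 + K*(-1)) + 222) + 100 = ((K**2 - K) + 222) + 100 = (222 + K**2 - K) + 100 = 322 + K**2 - K)
762847/D(798) = 762847/(322 + 798**2 - 1*798) = 762847/(322 + 636804 - 798) = 762847/636328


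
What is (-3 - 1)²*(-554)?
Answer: -8864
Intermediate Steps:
(-3 - 1)²*(-554) = (-4)²*(-554) = 16*(-554) = -8864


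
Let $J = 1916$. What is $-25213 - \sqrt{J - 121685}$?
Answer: $-25213 - i \sqrt{119769} \approx -25213.0 - 346.08 i$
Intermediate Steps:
$-25213 - \sqrt{J - 121685} = -25213 - \sqrt{1916 - 121685} = -25213 - \sqrt{-119769} = -25213 - i \sqrt{119769}$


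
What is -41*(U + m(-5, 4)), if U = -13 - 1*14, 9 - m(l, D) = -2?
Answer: 656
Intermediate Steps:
m(l, D) = 11 (m(l, D) = 9 - 1*(-2) = 9 + 2 = 11)
U = -27 (U = -13 - 14 = -27)
-41*(U + m(-5, 4)) = -41*(-27 + 11) = -41*(-16) = 656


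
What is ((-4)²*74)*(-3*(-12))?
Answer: 42624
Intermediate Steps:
((-4)²*74)*(-3*(-12)) = (16*74)*36 = 1184*36 = 42624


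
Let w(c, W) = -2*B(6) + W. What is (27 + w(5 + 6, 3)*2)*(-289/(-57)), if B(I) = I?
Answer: 867/19 ≈ 45.632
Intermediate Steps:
w(c, W) = -12 + W (w(c, W) = -2*6 + W = -12 + W)
(27 + w(5 + 6, 3)*2)*(-289/(-57)) = (27 + (-12 + 3)*2)*(-289/(-57)) = (27 - 9*2)*(-289*(-1/57)) = (27 - 18)*(289/57) = 9*(289/57) = 867/19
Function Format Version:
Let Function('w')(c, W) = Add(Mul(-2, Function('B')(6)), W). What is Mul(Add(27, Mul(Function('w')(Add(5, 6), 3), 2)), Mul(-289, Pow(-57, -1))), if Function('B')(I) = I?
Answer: Rational(867, 19) ≈ 45.632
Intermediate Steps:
Function('w')(c, W) = Add(-12, W) (Function('w')(c, W) = Add(Mul(-2, 6), W) = Add(-12, W))
Mul(Add(27, Mul(Function('w')(Add(5, 6), 3), 2)), Mul(-289, Pow(-57, -1))) = Mul(Add(27, Mul(Add(-12, 3), 2)), Mul(-289, Pow(-57, -1))) = Mul(Add(27, Mul(-9, 2)), Mul(-289, Rational(-1, 57))) = Mul(Add(27, -18), Rational(289, 57)) = Mul(9, Rational(289, 57)) = Rational(867, 19)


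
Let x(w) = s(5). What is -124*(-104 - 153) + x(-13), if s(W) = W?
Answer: 31873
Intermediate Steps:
x(w) = 5
-124*(-104 - 153) + x(-13) = -124*(-104 - 153) + 5 = -124*(-257) + 5 = 31868 + 5 = 31873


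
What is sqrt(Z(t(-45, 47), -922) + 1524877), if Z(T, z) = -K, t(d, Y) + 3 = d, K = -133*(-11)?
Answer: sqrt(1523414) ≈ 1234.3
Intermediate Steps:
K = 1463
t(d, Y) = -3 + d
Z(T, z) = -1463 (Z(T, z) = -1*1463 = -1463)
sqrt(Z(t(-45, 47), -922) + 1524877) = sqrt(-1463 + 1524877) = sqrt(1523414)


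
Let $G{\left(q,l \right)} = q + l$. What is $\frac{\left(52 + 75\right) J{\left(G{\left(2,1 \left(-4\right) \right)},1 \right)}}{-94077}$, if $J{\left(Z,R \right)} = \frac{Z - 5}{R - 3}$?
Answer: $- \frac{889}{188154} \approx -0.0047249$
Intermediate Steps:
$G{\left(q,l \right)} = l + q$
$J{\left(Z,R \right)} = \frac{-5 + Z}{-3 + R}$
$\frac{\left(52 + 75\right) J{\left(G{\left(2,1 \left(-4\right) \right)},1 \right)}}{-94077} = \frac{\left(52 + 75\right) \frac{-5 + \left(1 \left(-4\right) + 2\right)}{-3 + 1}}{-94077} = 127 \frac{-5 + \left(-4 + 2\right)}{-2} \left(- \frac{1}{94077}\right) = 127 \left(- \frac{-5 - 2}{2}\right) \left(- \frac{1}{94077}\right) = 127 \left(\left(- \frac{1}{2}\right) \left(-7\right)\right) \left(- \frac{1}{94077}\right) = 127 \cdot \frac{7}{2} \left(- \frac{1}{94077}\right) = \frac{889}{2} \left(- \frac{1}{94077}\right) = - \frac{889}{188154}$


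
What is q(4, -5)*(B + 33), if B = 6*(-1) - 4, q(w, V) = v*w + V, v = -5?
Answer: -575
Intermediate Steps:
q(w, V) = V - 5*w (q(w, V) = -5*w + V = V - 5*w)
B = -10 (B = -6 - 4 = -10)
q(4, -5)*(B + 33) = (-5 - 5*4)*(-10 + 33) = (-5 - 20)*23 = -25*23 = -575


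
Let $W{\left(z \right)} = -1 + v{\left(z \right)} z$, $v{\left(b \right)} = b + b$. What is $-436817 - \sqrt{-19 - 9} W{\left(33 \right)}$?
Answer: $-436817 - 4354 i \sqrt{7} \approx -4.3682 \cdot 10^{5} - 11520.0 i$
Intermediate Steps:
$v{\left(b \right)} = 2 b$
$W{\left(z \right)} = -1 + 2 z^{2}$ ($W{\left(z \right)} = -1 + 2 z z = -1 + 2 z^{2}$)
$-436817 - \sqrt{-19 - 9} W{\left(33 \right)} = -436817 - \sqrt{-19 - 9} \left(-1 + 2 \cdot 33^{2}\right) = -436817 - \sqrt{-28} \left(-1 + 2 \cdot 1089\right) = -436817 - 2 i \sqrt{7} \left(-1 + 2178\right) = -436817 - 2 i \sqrt{7} \cdot 2177 = -436817 - 4354 i \sqrt{7}$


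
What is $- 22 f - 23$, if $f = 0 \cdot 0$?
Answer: $-23$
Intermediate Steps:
$f = 0$
$- 22 f - 23 = \left(-22\right) 0 - 23 = 0 - 23 = -23$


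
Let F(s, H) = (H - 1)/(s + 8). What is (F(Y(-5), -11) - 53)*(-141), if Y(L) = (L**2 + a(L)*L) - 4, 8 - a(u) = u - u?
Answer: 80511/11 ≈ 7319.2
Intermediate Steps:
a(u) = 8 (a(u) = 8 - (u - u) = 8 - 1*0 = 8 + 0 = 8)
Y(L) = -4 + L**2 + 8*L (Y(L) = (L**2 + 8*L) - 4 = -4 + L**2 + 8*L)
F(s, H) = (-1 + H)/(8 + s)
(F(Y(-5), -11) - 53)*(-141) = ((-1 - 11)/(8 + (-4 + (-5)**2 + 8*(-5))) - 53)*(-141) = (-12/(8 + (-4 + 25 - 40)) - 53)*(-141) = (-12/(8 - 19) - 53)*(-141) = (-12/(-11) - 53)*(-141) = (-1/11*(-12) - 53)*(-141) = (12/11 - 53)*(-141) = -571/11*(-141) = 80511/11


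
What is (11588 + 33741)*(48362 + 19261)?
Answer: 3065282967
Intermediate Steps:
(11588 + 33741)*(48362 + 19261) = 45329*67623 = 3065282967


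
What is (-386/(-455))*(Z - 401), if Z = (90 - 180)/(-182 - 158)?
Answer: -525925/1547 ≈ -339.96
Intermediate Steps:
Z = 9/34 (Z = -90/(-340) = -90*(-1/340) = 9/34 ≈ 0.26471)
(-386/(-455))*(Z - 401) = (-386/(-455))*(9/34 - 401) = -386*(-1/455)*(-13625/34) = (386/455)*(-13625/34) = -525925/1547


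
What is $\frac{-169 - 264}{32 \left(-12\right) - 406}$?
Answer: $\frac{433}{790} \approx 0.5481$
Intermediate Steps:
$\frac{-169 - 264}{32 \left(-12\right) - 406} = - \frac{433}{-384 - 406} = - \frac{433}{-790} = \left(-433\right) \left(- \frac{1}{790}\right) = \frac{433}{790}$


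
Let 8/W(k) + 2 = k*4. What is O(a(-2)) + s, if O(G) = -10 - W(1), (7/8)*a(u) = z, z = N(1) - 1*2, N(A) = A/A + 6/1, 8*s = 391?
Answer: 279/8 ≈ 34.875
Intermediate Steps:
s = 391/8 (s = (⅛)*391 = 391/8 ≈ 48.875)
N(A) = 7 (N(A) = 1 + 6*1 = 1 + 6 = 7)
W(k) = 8/(-2 + 4*k) (W(k) = 8/(-2 + k*4) = 8/(-2 + 4*k))
z = 5 (z = 7 - 1*2 = 7 - 2 = 5)
a(u) = 40/7 (a(u) = (8/7)*5 = 40/7)
O(G) = -14 (O(G) = -10 - 4/(-1 + 2*1) = -10 - 4/(-1 + 2) = -10 - 4/1 = -10 - 4 = -14)
O(a(-2)) + s = -14 + 391/8 = 279/8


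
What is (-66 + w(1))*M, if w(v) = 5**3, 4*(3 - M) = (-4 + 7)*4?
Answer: 0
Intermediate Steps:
M = 0 (M = 3 - (-4 + 7)*4/4 = 3 - 3*4/4 = 3 - 1/4*12 = 3 - 3 = 0)
w(v) = 125
(-66 + w(1))*M = (-66 + 125)*0 = 59*0 = 0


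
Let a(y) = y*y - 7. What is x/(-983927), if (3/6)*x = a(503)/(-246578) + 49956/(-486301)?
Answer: 135353176170/58991898209004803 ≈ 2.2944e-6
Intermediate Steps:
a(y) = -7 + y**2 (a(y) = y**2 - 7 = -7 + y**2)
x = -135353176170/59955563989 (x = 2*((-7 + 503**2)/(-246578) + 49956/(-486301)) = 2*((-7 + 253009)*(-1/246578) + 49956*(-1/486301)) = 2*(253002*(-1/246578) - 49956/486301) = 2*(-126501/123289 - 49956/486301) = 2*(-67676588085/59955563989) = -135353176170/59955563989 ≈ -2.2576)
x/(-983927) = -135353176170/59955563989/(-983927) = -135353176170/59955563989*(-1/983927) = 135353176170/58991898209004803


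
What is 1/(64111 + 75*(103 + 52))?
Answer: 1/75736 ≈ 1.3204e-5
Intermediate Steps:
1/(64111 + 75*(103 + 52)) = 1/(64111 + 75*155) = 1/(64111 + 11625) = 1/75736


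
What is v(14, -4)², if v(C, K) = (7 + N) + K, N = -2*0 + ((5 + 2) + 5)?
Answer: 225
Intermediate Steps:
N = 12 (N = 0 + (7 + 5) = 0 + 12 = 12)
v(C, K) = 19 + K (v(C, K) = (7 + 12) + K = 19 + K)
v(14, -4)² = (19 - 4)² = 15² = 225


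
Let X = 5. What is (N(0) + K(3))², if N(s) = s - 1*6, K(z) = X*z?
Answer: 81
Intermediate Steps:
K(z) = 5*z
N(s) = -6 + s (N(s) = s - 6 = -6 + s)
(N(0) + K(3))² = ((-6 + 0) + 5*3)² = (-6 + 15)² = 9² = 81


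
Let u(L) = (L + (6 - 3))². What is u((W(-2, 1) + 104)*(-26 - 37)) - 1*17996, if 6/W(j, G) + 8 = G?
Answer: 42167029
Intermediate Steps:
W(j, G) = 6/(-8 + G)
u(L) = (3 + L)² (u(L) = (L + 3)² = (3 + L)²)
u((W(-2, 1) + 104)*(-26 - 37)) - 1*17996 = (3 + (6/(-8 + 1) + 104)*(-26 - 37))² - 1*17996 = (3 + (6/(-7) + 104)*(-63))² - 17996 = (3 + (6*(-⅐) + 104)*(-63))² - 17996 = (3 + (-6/7 + 104)*(-63))² - 17996 = (3 + (722/7)*(-63))² - 17996 = (3 - 6498)² - 17996 = (-6495)² - 17996 = 42185025 - 17996 = 42167029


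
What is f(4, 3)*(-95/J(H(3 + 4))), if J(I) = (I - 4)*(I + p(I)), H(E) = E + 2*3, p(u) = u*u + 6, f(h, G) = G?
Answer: -95/564 ≈ -0.16844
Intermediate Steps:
p(u) = 6 + u² (p(u) = u² + 6 = 6 + u²)
H(E) = 6 + E (H(E) = E + 6 = 6 + E)
J(I) = (-4 + I)*(6 + I + I²) (J(I) = (I - 4)*(I + (6 + I²)) = (-4 + I)*(6 + I + I²))
f(4, 3)*(-95/J(H(3 + 4))) = 3*(-95/(-24 + (6 + (3 + 4))³ - 3*(6 + (3 + 4))² + 2*(6 + (3 + 4)))) = 3*(-95/(-24 + (6 + 7)³ - 3*(6 + 7)² + 2*(6 + 7))) = 3*(-95/(-24 + 13³ - 3*13² + 2*13)) = 3*(-95/(-24 + 2197 - 3*169 + 26)) = 3*(-95/(-24 + 2197 - 507 + 26)) = 3*(-95/1692) = -95/564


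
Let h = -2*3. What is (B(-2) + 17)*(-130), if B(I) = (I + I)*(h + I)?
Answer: -6370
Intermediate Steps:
h = -6
B(I) = 2*I*(-6 + I) (B(I) = (I + I)*(-6 + I) = (2*I)*(-6 + I) = 2*I*(-6 + I))
(B(-2) + 17)*(-130) = (2*(-2)*(-6 - 2) + 17)*(-130) = (2*(-2)*(-8) + 17)*(-130) = (32 + 17)*(-130) = 49*(-130) = -6370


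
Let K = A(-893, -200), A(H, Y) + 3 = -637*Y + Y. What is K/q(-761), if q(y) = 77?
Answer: 18171/11 ≈ 1651.9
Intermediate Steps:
A(H, Y) = -3 - 636*Y (A(H, Y) = -3 + (-637*Y + Y) = -3 - 636*Y)
K = 127197 (K = -3 - 636*(-200) = -3 + 127200 = 127197)
K/q(-761) = 127197/77 = 127197*(1/77) = 18171/11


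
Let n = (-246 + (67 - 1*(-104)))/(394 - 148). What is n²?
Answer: 625/6724 ≈ 0.092951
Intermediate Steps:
n = -25/82 (n = (-246 + (67 + 104))/246 = (-246 + 171)*(1/246) = -75*1/246 = -25/82 ≈ -0.30488)
n² = (-25/82)² = 625/6724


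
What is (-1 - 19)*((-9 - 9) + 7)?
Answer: 220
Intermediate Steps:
(-1 - 19)*((-9 - 9) + 7) = -20*(-18 + 7) = -20*(-11) = 220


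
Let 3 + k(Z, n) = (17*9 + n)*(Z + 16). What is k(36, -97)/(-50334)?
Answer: -2909/50334 ≈ -0.057794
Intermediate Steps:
k(Z, n) = -3 + (16 + Z)*(153 + n) (k(Z, n) = -3 + (17*9 + n)*(Z + 16) = -3 + (153 + n)*(16 + Z) = -3 + (16 + Z)*(153 + n))
k(36, -97)/(-50334) = (2445 + 16*(-97) + 153*36 + 36*(-97))/(-50334) = (2445 - 1552 + 5508 - 3492)*(-1/50334) = 2909*(-1/50334) = -2909/50334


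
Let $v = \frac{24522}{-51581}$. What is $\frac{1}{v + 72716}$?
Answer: $\frac{51581}{3750739474} \approx 1.3752 \cdot 10^{-5}$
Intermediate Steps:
$v = - \frac{24522}{51581}$ ($v = 24522 \left(- \frac{1}{51581}\right) = - \frac{24522}{51581} \approx -0.47541$)
$\frac{1}{v + 72716} = \frac{1}{- \frac{24522}{51581} + 72716} = \frac{1}{\frac{3750739474}{51581}} = \frac{51581}{3750739474}$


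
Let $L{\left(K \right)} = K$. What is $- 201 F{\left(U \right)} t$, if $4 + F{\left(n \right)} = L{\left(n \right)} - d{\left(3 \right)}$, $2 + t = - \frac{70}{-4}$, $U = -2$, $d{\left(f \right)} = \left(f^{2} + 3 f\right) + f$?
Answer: $\frac{168237}{2} \approx 84119.0$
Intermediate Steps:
$d{\left(f \right)} = f^{2} + 4 f$
$t = \frac{31}{2}$ ($t = -2 - \frac{70}{-4} = -2 - - \frac{35}{2} = -2 + \frac{35}{2} = \frac{31}{2} \approx 15.5$)
$F{\left(n \right)} = -25 + n$ ($F{\left(n \right)} = -4 + \left(n - 3 \left(4 + 3\right)\right) = -4 + \left(n - 3 \cdot 7\right) = -4 + \left(n - 21\right) = -4 + \left(-21 + n\right) = -25 + n$)
$- 201 F{\left(U \right)} t = - 201 \left(-25 - 2\right) \frac{31}{2} = \left(-201\right) \left(-27\right) \frac{31}{2} = 5427 \cdot \frac{31}{2} = \frac{168237}{2}$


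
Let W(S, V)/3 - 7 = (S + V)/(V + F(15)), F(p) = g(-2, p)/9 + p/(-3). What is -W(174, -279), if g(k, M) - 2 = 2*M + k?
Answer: -18627/842 ≈ -22.122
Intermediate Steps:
g(k, M) = 2 + k + 2*M (g(k, M) = 2 + (2*M + k) = 2 + (k + 2*M) = 2 + k + 2*M)
F(p) = -p/9 (F(p) = (2 - 2 + 2*p)/9 + p/(-3) = (2*p)*(1/9) + p*(-1/3) = 2*p/9 - p/3 = -p/9)
W(S, V) = 21 + 3*(S + V)/(-5/3 + V) (W(S, V) = 21 + 3*((S + V)/(V - 1/9*15)) = 21 + 3*((S + V)/(V - 5/3)) = 21 + 3*((S + V)/(-5/3 + V)) = 21 + 3*(S + V)/(-5/3 + V))
-W(174, -279) = -3*(-35 + 3*174 + 24*(-279))/(-5 + 3*(-279)) = -3*(-35 + 522 - 6696)/(-5 - 837) = -3*(-6209)/(-842) = -3*(-1)*(-6209)/842 = -1*18627/842 = -18627/842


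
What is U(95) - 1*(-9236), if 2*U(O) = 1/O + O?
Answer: 881933/95 ≈ 9283.5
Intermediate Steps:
U(O) = O/2 + 1/(2*O) (U(O) = (1/O + O)/2 = (O + 1/O)/2 = O/2 + 1/(2*O))
U(95) - 1*(-9236) = (1/2)*(1 + 95**2)/95 - 1*(-9236) = (1/2)*(1/95)*(1 + 9025) + 9236 = (1/2)*(1/95)*9026 + 9236 = 4513/95 + 9236 = 881933/95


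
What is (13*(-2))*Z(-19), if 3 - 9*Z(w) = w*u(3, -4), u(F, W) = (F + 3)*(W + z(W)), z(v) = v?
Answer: 2626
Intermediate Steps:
u(F, W) = 2*W*(3 + F) (u(F, W) = (F + 3)*(W + W) = (3 + F)*(2*W) = 2*W*(3 + F))
Z(w) = 1/3 + 16*w/3 (Z(w) = 1/3 - w*2*(-4)*(3 + 3)/9 = 1/3 - w*2*(-4)*6/9 = 1/3 - w*(-48)/9 = 1/3 - (-16)*w/3 = 1/3 + 16*w/3)
(13*(-2))*Z(-19) = (13*(-2))*(1/3 + (16/3)*(-19)) = -26*(1/3 - 304/3) = -26*(-101) = 2626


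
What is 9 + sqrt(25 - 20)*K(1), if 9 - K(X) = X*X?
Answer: 9 + 8*sqrt(5) ≈ 26.889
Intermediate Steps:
K(X) = 9 - X**2 (K(X) = 9 - X*X = 9 - X**2)
9 + sqrt(25 - 20)*K(1) = 9 + sqrt(25 - 20)*(9 - 1*1**2) = 9 + sqrt(5)*(9 - 1*1) = 9 + sqrt(5)*(9 - 1) = 9 + sqrt(5)*8 = 9 + 8*sqrt(5)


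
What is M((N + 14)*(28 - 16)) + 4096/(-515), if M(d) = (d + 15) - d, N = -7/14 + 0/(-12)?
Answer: 3629/515 ≈ 7.0466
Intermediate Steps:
N = -½ (N = -7*1/14 + 0*(-1/12) = -½ + 0 = -½ ≈ -0.50000)
M(d) = 15 (M(d) = (15 + d) - d = 15)
M((N + 14)*(28 - 16)) + 4096/(-515) = 15 + 4096/(-515) = 15 + 4096*(-1/515) = 15 - 4096/515 = 3629/515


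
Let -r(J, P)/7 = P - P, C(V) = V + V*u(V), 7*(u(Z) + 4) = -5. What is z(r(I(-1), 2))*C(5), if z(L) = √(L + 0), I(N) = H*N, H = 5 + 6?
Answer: 0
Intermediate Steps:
H = 11
u(Z) = -33/7 (u(Z) = -4 + (⅐)*(-5) = -4 - 5/7 = -33/7)
C(V) = -26*V/7 (C(V) = V + V*(-33/7) = V - 33*V/7 = -26*V/7)
I(N) = 11*N
r(J, P) = 0 (r(J, P) = -7*(P - P) = -7*0 = 0)
z(L) = √L
z(r(I(-1), 2))*C(5) = √0*(-26/7*5) = 0*(-130/7) = 0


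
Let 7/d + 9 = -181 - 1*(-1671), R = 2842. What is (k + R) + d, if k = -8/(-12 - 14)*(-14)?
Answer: 54634181/19253 ≈ 2837.7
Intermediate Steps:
d = 7/1481 (d = 7/(-9 + (-181 - 1*(-1671))) = 7/(-9 + (-181 + 1671)) = 7/(-9 + 1490) = 7/1481 ≈ 0.0047265)
k = -56/13 (k = -8/(-26)*(-14) = -8*(-1/26)*(-14) = (4/13)*(-14) = -56/13 ≈ -4.3077)
(k + R) + d = (-56/13 + 2842) + 7/1481 = 36890/13 + 7/1481 = 54634181/19253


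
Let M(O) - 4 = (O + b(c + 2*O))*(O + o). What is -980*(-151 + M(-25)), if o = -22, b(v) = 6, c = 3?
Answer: -731080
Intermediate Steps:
M(O) = 4 + (-22 + O)*(6 + O) (M(O) = 4 + (O + 6)*(O - 22) = 4 + (6 + O)*(-22 + O) = 4 + (-22 + O)*(6 + O))
-980*(-151 + M(-25)) = -980*(-151 + (-128 + (-25)² - 16*(-25))) = -980*(-151 + (-128 + 625 + 400)) = -980*(-151 + 897) = -980*746 = -731080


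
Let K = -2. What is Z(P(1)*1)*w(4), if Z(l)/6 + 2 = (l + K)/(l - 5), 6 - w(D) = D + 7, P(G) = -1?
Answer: 45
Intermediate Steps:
w(D) = -1 - D (w(D) = 6 - (D + 7) = 6 - (7 + D) = 6 + (-7 - D) = -1 - D)
Z(l) = -12 + 6*(-2 + l)/(-5 + l) (Z(l) = -12 + 6*((l - 2)/(l - 5)) = -12 + 6*((-2 + l)/(-5 + l)) = -12 + 6*(-2 + l)/(-5 + l))
Z(P(1)*1)*w(4) = (6*(8 - (-1))/(-5 - 1*1))*(-1 - 1*4) = (6*(8 - 1*(-1))/(-5 - 1))*(-1 - 4) = (6*(8 + 1)/(-6))*(-5) = (6*(-1/6)*9)*(-5) = -9*(-5) = 45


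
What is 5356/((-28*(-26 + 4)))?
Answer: 1339/154 ≈ 8.6948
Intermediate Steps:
5356/((-28*(-26 + 4))) = 5356/((-28*(-22))) = 5356/616 = 5356*(1/616) = 1339/154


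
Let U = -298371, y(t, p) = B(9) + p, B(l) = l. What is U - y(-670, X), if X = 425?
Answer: -298805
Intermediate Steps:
y(t, p) = 9 + p
U - y(-670, X) = -298371 - (9 + 425) = -298371 - 1*434 = -298371 - 434 = -298805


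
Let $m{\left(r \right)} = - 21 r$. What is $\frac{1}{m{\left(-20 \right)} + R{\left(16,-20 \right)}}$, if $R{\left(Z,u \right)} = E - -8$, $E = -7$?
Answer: $\frac{1}{421} \approx 0.0023753$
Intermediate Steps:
$R{\left(Z,u \right)} = 1$ ($R{\left(Z,u \right)} = -7 - -8 = -7 + 8 = 1$)
$\frac{1}{m{\left(-20 \right)} + R{\left(16,-20 \right)}} = \frac{1}{\left(-21\right) \left(-20\right) + 1} = \frac{1}{420 + 1} = \frac{1}{421}$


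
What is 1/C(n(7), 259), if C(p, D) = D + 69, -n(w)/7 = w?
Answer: 1/328 ≈ 0.0030488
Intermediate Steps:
n(w) = -7*w
C(p, D) = 69 + D
1/C(n(7), 259) = 1/(69 + 259) = 1/328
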